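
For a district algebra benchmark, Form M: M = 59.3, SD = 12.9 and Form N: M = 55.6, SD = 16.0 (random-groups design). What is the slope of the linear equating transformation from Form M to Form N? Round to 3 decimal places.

A = SD_Y / SD_X = 16.0 / 12.9 = 1.240

1.240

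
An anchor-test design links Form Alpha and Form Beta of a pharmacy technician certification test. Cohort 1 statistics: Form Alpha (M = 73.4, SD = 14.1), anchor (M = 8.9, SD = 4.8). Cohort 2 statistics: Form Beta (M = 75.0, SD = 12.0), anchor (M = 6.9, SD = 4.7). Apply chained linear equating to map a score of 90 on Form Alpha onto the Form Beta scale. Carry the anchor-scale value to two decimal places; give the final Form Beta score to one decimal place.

Form Alpha → anchor (Cohort 1): v = (4.8/14.1)(90 − 73.4) + 8.9 = 14.55
anchor → Form Beta (Cohort 2): y = (12.0/4.7)(14.55 − 6.9) + 75.0 = 94.5

94.5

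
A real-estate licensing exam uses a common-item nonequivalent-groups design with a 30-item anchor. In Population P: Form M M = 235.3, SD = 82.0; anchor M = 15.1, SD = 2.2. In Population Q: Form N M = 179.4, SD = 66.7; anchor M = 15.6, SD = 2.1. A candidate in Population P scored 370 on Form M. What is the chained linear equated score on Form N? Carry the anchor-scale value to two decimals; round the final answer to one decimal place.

Form M → anchor (Population P): v = (2.2/82.0)(370 − 235.3) + 15.1 = 18.71
anchor → Form N (Population Q): y = (66.7/2.1)(18.71 − 15.6) + 179.4 = 278.2

278.2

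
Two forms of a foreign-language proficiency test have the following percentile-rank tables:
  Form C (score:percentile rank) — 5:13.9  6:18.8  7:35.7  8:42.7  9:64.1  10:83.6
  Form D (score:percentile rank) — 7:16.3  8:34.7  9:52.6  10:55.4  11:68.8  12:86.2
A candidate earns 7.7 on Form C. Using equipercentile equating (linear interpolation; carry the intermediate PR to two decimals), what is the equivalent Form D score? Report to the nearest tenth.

PR of 7.7 on Form C: 35.7 + (7.7 − 7)/(8 − 7) × (42.7 − 35.7) = 40.60
On Form D, PR 40.60 falls between score 8 (PR 34.7) and 9 (PR 52.6).
Interpolate: 8 + (40.60 − 34.7)/(52.6 − 34.7) × (9 − 8) = 8.3

8.3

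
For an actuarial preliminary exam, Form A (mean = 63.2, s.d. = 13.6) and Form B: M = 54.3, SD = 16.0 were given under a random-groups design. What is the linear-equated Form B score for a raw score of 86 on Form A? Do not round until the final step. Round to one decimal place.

Linear equating: y = (SD_Y/SD_X)(x − M_X) + M_Y
y = (16.0/13.6)(86 − 63.2) + 54.3
y = 1.176471 × 22.8 + 54.3 = 26.8235 + 54.3 = 81.1

81.1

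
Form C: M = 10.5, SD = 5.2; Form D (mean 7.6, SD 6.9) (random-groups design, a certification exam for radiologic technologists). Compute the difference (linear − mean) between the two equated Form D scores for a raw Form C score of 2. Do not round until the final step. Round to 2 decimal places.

-2.78

Mean-equated: 2 + (7.6 − 10.5) = -0.90
Linear-equated: (6.9/5.2)(2 − 10.5) + 7.6 = -3.679
Difference = -3.679 − -0.90 = -2.78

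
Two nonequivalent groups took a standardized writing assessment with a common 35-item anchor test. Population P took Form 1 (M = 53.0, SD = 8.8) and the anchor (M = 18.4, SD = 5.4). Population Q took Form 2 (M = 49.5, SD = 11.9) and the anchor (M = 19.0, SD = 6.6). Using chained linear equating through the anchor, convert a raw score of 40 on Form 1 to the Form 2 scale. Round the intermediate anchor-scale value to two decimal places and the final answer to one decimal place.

Form 1 → anchor (Population P): v = (5.4/8.8)(40 − 53.0) + 18.4 = 10.42
anchor → Form 2 (Population Q): y = (11.9/6.6)(10.42 − 19.0) + 49.5 = 34.0

34.0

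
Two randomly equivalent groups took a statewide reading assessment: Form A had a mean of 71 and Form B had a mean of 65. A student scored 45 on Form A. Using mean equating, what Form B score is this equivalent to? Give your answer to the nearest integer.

Mean equating: y = x + (M_Y − M_X) = 45 + (65 − 71) = 39

39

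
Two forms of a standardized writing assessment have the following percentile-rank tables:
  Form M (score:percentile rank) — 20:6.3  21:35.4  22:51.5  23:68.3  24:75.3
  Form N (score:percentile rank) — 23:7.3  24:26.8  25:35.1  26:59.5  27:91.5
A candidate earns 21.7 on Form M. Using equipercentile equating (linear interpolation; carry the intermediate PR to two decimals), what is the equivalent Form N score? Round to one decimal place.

25.5

PR of 21.7 on Form M: 35.4 + (21.7 − 21)/(22 − 21) × (51.5 − 35.4) = 46.67
On Form N, PR 46.67 falls between score 25 (PR 35.1) and 26 (PR 59.5).
Interpolate: 25 + (46.67 − 35.1)/(59.5 − 35.1) × (26 − 25) = 25.5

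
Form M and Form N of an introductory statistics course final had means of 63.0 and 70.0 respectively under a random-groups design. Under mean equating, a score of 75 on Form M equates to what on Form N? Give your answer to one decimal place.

Mean equating: y = x + (M_Y − M_X) = 75 + (70.0 − 63.0) = 82.0

82.0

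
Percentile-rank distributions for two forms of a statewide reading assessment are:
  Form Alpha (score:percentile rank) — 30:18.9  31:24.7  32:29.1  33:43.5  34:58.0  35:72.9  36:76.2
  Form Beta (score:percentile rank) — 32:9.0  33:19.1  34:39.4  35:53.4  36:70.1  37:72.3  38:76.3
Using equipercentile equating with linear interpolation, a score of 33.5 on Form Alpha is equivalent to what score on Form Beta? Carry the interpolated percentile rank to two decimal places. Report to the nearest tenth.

34.8

PR of 33.5 on Form Alpha: 43.5 + (33.5 − 33)/(34 − 33) × (58.0 − 43.5) = 50.75
On Form Beta, PR 50.75 falls between score 34 (PR 39.4) and 35 (PR 53.4).
Interpolate: 34 + (50.75 − 39.4)/(53.4 − 39.4) × (35 − 34) = 34.8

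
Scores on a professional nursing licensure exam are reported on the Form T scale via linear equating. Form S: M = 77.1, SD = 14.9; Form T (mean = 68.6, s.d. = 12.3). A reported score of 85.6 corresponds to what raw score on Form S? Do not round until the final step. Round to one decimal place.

97.7

Invert y = (SD_Y/SD_X)(x − M_X) + M_Y:
x = (SD_X/SD_Y)(y − M_Y) + M_X = (14.9/12.3)(85.6 − 68.6) + 77.1
x = 1.211382 × 17.000 + 77.1 = 97.7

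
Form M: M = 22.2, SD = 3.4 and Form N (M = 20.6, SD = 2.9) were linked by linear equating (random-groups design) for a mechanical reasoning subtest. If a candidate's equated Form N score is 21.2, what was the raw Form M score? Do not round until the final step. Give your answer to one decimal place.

Invert y = (SD_Y/SD_X)(x − M_X) + M_Y:
x = (SD_X/SD_Y)(y − M_Y) + M_X = (3.4/2.9)(21.2 − 20.6) + 22.2
x = 1.172414 × 0.600 + 22.2 = 22.9

22.9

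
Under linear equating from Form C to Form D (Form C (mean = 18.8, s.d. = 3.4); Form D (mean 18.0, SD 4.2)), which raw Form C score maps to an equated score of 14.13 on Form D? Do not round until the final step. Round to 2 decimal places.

Invert y = (SD_Y/SD_X)(x − M_X) + M_Y:
x = (SD_X/SD_Y)(y − M_Y) + M_X = (3.4/4.2)(14.13 − 18.0) + 18.8
x = 0.809524 × -3.870 + 18.8 = 15.67

15.67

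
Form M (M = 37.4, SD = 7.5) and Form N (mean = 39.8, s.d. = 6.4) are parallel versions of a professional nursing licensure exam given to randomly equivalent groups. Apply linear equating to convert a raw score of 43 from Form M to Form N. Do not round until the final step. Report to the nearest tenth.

Linear equating: y = (SD_Y/SD_X)(x − M_X) + M_Y
y = (6.4/7.5)(43 − 37.4) + 39.8
y = 0.853333 × 5.6 + 39.8 = 4.7787 + 39.8 = 44.6

44.6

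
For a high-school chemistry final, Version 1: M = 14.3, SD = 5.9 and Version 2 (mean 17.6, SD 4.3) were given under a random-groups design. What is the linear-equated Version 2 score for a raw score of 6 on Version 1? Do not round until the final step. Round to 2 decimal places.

Linear equating: y = (SD_Y/SD_X)(x − M_X) + M_Y
y = (4.3/5.9)(6 − 14.3) + 17.6
y = 0.728814 × -8.3 + 17.6 = -6.0492 + 17.6 = 11.55

11.55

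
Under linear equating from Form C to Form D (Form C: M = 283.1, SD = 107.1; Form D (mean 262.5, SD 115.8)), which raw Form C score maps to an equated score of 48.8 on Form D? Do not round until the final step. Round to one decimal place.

85.5

Invert y = (SD_Y/SD_X)(x − M_X) + M_Y:
x = (SD_X/SD_Y)(y − M_Y) + M_X = (107.1/115.8)(48.8 − 262.5) + 283.1
x = 0.924870 × -213.700 + 283.1 = 85.5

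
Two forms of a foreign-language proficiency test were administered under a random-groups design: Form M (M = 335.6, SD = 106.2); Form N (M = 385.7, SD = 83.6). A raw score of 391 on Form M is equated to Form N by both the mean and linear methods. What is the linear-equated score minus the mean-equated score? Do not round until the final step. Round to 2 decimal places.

-11.79

Mean-equated: 391 + (385.7 − 335.6) = 441.10
Linear-equated: (83.6/106.2)(391 − 335.6) + 385.7 = 429.311
Difference = 429.311 − 441.10 = -11.79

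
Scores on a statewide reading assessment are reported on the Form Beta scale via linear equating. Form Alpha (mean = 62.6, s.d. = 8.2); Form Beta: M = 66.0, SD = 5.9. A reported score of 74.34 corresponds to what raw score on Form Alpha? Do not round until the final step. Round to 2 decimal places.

Invert y = (SD_Y/SD_X)(x − M_X) + M_Y:
x = (SD_X/SD_Y)(y − M_Y) + M_X = (8.2/5.9)(74.34 − 66.0) + 62.6
x = 1.389831 × 8.340 + 62.6 = 74.19

74.19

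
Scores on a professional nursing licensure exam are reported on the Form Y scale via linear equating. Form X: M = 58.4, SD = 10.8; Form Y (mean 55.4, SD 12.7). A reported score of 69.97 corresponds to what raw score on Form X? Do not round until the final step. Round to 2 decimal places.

Invert y = (SD_Y/SD_X)(x − M_X) + M_Y:
x = (SD_X/SD_Y)(y − M_Y) + M_X = (10.8/12.7)(69.97 − 55.4) + 58.4
x = 0.850394 × 14.570 + 58.4 = 70.79

70.79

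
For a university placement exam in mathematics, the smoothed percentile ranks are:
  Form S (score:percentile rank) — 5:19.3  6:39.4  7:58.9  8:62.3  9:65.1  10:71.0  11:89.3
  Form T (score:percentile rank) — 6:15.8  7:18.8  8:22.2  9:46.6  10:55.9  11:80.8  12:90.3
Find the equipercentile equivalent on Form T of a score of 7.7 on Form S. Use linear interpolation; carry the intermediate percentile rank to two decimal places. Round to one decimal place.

PR of 7.7 on Form S: 58.9 + (7.7 − 7)/(8 − 7) × (62.3 − 58.9) = 61.28
On Form T, PR 61.28 falls between score 10 (PR 55.9) and 11 (PR 80.8).
Interpolate: 10 + (61.28 − 55.9)/(80.8 − 55.9) × (11 − 10) = 10.2

10.2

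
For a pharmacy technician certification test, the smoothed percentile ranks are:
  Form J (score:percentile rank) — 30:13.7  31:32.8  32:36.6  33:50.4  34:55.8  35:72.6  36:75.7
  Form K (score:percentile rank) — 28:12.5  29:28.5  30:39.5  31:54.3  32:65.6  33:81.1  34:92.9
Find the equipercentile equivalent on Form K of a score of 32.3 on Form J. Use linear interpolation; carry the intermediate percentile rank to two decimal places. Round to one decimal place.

30.1

PR of 32.3 on Form J: 36.6 + (32.3 − 32)/(33 − 32) × (50.4 − 36.6) = 40.74
On Form K, PR 40.74 falls between score 30 (PR 39.5) and 31 (PR 54.3).
Interpolate: 30 + (40.74 − 39.5)/(54.3 − 39.5) × (31 − 30) = 30.1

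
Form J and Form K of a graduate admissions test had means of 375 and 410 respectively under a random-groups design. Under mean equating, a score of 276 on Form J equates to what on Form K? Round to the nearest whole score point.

311

Mean equating: y = x + (M_Y − M_X) = 276 + (410 − 375) = 311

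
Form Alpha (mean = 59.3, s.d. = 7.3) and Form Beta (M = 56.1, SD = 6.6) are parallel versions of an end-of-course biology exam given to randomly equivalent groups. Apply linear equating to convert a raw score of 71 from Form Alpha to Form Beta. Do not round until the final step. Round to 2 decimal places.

Linear equating: y = (SD_Y/SD_X)(x − M_X) + M_Y
y = (6.6/7.3)(71 − 59.3) + 56.1
y = 0.904110 × 11.7 + 56.1 = 10.5781 + 56.1 = 66.68

66.68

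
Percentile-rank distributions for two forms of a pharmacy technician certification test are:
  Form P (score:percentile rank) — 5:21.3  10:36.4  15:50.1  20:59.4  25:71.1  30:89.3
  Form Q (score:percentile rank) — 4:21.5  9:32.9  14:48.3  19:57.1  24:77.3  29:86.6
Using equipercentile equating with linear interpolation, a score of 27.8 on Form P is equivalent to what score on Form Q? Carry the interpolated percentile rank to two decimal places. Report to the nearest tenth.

26.1

PR of 27.8 on Form P: 71.1 + (27.8 − 25)/(30 − 25) × (89.3 − 71.1) = 81.29
On Form Q, PR 81.29 falls between score 24 (PR 77.3) and 29 (PR 86.6).
Interpolate: 24 + (81.29 − 77.3)/(86.6 − 77.3) × (29 − 24) = 26.1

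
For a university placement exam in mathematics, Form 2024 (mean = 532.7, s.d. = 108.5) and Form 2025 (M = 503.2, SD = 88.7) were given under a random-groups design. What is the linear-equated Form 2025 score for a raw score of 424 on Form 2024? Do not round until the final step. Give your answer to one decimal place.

414.3

Linear equating: y = (SD_Y/SD_X)(x − M_X) + M_Y
y = (88.7/108.5)(424 − 532.7) + 503.2
y = 0.817512 × -108.7 + 503.2 = -88.8635 + 503.2 = 414.3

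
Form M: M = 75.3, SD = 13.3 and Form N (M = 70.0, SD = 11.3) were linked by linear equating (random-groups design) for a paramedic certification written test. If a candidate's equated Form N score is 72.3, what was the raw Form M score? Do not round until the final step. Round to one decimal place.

78.0

Invert y = (SD_Y/SD_X)(x − M_X) + M_Y:
x = (SD_X/SD_Y)(y − M_Y) + M_X = (13.3/11.3)(72.3 − 70.0) + 75.3
x = 1.176991 × 2.300 + 75.3 = 78.0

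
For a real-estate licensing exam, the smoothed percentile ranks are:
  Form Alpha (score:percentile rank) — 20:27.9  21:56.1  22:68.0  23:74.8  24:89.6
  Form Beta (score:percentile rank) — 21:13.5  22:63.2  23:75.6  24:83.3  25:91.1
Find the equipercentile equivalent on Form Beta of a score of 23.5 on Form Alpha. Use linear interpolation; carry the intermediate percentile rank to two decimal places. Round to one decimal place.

PR of 23.5 on Form Alpha: 74.8 + (23.5 − 23)/(24 − 23) × (89.6 − 74.8) = 82.20
On Form Beta, PR 82.20 falls between score 23 (PR 75.6) and 24 (PR 83.3).
Interpolate: 23 + (82.20 − 75.6)/(83.3 − 75.6) × (24 − 23) = 23.9

23.9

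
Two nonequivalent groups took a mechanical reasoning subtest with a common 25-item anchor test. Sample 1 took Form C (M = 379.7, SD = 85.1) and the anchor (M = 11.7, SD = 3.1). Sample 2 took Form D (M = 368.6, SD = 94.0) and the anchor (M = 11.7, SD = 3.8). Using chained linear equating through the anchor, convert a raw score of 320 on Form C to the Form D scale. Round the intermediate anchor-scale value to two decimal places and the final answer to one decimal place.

314.9

Form C → anchor (Sample 1): v = (3.1/85.1)(320 − 379.7) + 11.7 = 9.53
anchor → Form D (Sample 2): y = (94.0/3.8)(9.53 − 11.7) + 368.6 = 314.9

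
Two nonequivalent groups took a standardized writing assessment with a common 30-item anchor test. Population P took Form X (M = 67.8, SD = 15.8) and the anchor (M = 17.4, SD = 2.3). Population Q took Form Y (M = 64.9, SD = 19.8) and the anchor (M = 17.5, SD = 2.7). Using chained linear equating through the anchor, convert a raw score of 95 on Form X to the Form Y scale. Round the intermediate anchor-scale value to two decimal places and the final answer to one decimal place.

Form X → anchor (Population P): v = (2.3/15.8)(95 − 67.8) + 17.4 = 21.36
anchor → Form Y (Population Q): y = (19.8/2.7)(21.36 − 17.5) + 64.9 = 93.2

93.2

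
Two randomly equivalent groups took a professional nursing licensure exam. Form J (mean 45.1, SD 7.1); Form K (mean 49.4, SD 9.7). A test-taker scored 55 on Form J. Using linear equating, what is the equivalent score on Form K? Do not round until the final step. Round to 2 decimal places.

Linear equating: y = (SD_Y/SD_X)(x − M_X) + M_Y
y = (9.7/7.1)(55 − 45.1) + 49.4
y = 1.366197 × 9.9 + 49.4 = 13.5254 + 49.4 = 62.93

62.93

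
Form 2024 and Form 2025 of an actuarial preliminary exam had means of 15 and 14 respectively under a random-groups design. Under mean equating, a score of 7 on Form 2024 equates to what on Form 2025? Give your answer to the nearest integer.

Mean equating: y = x + (M_Y − M_X) = 7 + (14 − 15) = 6

6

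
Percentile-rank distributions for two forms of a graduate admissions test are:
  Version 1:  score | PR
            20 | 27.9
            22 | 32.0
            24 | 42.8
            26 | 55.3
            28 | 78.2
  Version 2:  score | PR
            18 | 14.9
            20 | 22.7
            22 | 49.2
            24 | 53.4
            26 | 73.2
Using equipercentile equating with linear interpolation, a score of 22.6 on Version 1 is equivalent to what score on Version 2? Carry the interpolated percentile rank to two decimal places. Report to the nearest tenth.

20.9

PR of 22.6 on Version 1: 32.0 + (22.6 − 22)/(24 − 22) × (42.8 − 32.0) = 35.24
On Version 2, PR 35.24 falls between score 20 (PR 22.7) and 22 (PR 49.2).
Interpolate: 20 + (35.24 − 22.7)/(49.2 − 22.7) × (22 − 20) = 20.9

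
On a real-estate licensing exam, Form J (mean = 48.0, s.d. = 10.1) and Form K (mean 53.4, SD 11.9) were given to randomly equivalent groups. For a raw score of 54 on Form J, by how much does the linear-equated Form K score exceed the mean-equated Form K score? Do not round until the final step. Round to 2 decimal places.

1.07

Mean-equated: 54 + (53.4 − 48.0) = 59.40
Linear-equated: (11.9/10.1)(54 − 48.0) + 53.4 = 60.469
Difference = 60.469 − 59.40 = 1.07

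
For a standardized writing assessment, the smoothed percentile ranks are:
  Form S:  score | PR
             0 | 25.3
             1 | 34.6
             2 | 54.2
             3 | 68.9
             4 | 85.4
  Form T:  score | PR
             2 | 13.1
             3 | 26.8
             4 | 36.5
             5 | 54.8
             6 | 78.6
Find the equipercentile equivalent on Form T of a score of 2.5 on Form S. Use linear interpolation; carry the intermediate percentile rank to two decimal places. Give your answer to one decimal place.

5.3

PR of 2.5 on Form S: 54.2 + (2.5 − 2)/(3 − 2) × (68.9 − 54.2) = 61.55
On Form T, PR 61.55 falls between score 5 (PR 54.8) and 6 (PR 78.6).
Interpolate: 5 + (61.55 − 54.8)/(78.6 − 54.8) × (6 − 5) = 5.3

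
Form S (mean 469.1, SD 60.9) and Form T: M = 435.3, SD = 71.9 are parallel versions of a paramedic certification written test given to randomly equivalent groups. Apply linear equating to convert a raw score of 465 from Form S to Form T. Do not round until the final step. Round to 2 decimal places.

430.46

Linear equating: y = (SD_Y/SD_X)(x − M_X) + M_Y
y = (71.9/60.9)(465 − 469.1) + 435.3
y = 1.180624 × -4.1 + 435.3 = -4.8406 + 435.3 = 430.46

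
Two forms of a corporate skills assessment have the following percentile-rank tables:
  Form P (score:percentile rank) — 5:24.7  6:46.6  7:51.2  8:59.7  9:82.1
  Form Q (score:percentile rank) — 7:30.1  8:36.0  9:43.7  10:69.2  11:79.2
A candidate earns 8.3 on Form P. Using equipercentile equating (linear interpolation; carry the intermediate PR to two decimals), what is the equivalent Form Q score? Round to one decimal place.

9.9

PR of 8.3 on Form P: 59.7 + (8.3 − 8)/(9 − 8) × (82.1 − 59.7) = 66.42
On Form Q, PR 66.42 falls between score 9 (PR 43.7) and 10 (PR 69.2).
Interpolate: 9 + (66.42 − 43.7)/(69.2 − 43.7) × (10 − 9) = 9.9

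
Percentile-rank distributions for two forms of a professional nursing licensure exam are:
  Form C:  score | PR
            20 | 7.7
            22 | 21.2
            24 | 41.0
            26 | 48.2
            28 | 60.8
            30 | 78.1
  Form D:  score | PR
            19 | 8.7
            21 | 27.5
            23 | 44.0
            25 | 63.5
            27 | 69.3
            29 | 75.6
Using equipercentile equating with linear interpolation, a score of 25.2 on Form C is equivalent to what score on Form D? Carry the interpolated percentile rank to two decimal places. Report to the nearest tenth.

PR of 25.2 on Form C: 41.0 + (25.2 − 24)/(26 − 24) × (48.2 − 41.0) = 45.32
On Form D, PR 45.32 falls between score 23 (PR 44.0) and 25 (PR 63.5).
Interpolate: 23 + (45.32 − 44.0)/(63.5 − 44.0) × (25 − 23) = 23.1

23.1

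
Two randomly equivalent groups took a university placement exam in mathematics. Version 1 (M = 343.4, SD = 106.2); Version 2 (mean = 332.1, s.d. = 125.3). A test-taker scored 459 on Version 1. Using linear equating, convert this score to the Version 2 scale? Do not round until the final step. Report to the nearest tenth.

468.5

Linear equating: y = (SD_Y/SD_X)(x − M_X) + M_Y
y = (125.3/106.2)(459 − 343.4) + 332.1
y = 1.179849 × 115.6 + 332.1 = 136.3906 + 332.1 = 468.5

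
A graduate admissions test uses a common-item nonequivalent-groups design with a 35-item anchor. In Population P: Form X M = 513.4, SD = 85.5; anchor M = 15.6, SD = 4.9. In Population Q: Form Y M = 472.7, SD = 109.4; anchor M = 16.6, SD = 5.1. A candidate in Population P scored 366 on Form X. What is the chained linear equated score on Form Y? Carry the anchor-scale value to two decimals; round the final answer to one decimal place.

270.0

Form X → anchor (Population P): v = (4.9/85.5)(366 − 513.4) + 15.6 = 7.15
anchor → Form Y (Population Q): y = (109.4/5.1)(7.15 − 16.6) + 472.7 = 270.0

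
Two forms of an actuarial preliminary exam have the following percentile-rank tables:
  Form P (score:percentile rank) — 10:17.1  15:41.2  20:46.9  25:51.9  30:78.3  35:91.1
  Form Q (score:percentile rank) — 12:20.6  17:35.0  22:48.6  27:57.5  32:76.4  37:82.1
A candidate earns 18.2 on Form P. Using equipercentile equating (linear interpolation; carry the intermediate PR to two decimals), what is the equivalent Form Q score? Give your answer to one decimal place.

20.6

PR of 18.2 on Form P: 41.2 + (18.2 − 15)/(20 − 15) × (46.9 − 41.2) = 44.85
On Form Q, PR 44.85 falls between score 17 (PR 35.0) and 22 (PR 48.6).
Interpolate: 17 + (44.85 − 35.0)/(48.6 − 35.0) × (22 − 17) = 20.6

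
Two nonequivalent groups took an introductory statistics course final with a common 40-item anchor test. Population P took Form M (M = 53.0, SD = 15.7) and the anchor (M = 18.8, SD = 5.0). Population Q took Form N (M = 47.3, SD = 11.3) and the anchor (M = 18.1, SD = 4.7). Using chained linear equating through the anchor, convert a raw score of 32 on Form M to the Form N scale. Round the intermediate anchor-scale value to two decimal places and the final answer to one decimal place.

32.9

Form M → anchor (Population P): v = (5.0/15.7)(32 − 53.0) + 18.8 = 12.11
anchor → Form N (Population Q): y = (11.3/4.7)(12.11 − 18.1) + 47.3 = 32.9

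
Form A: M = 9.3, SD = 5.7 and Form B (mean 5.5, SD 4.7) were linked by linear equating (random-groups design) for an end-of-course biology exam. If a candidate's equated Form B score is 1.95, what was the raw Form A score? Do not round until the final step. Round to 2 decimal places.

Invert y = (SD_Y/SD_X)(x − M_X) + M_Y:
x = (SD_X/SD_Y)(y − M_Y) + M_X = (5.7/4.7)(1.95 − 5.5) + 9.3
x = 1.212766 × -3.550 + 9.3 = 4.99

4.99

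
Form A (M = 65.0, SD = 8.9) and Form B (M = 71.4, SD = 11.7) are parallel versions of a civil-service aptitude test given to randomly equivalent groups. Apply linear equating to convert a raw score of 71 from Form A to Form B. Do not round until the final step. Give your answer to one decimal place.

79.3

Linear equating: y = (SD_Y/SD_X)(x − M_X) + M_Y
y = (11.7/8.9)(71 − 65.0) + 71.4
y = 1.314607 × 6.0 + 71.4 = 7.8876 + 71.4 = 79.3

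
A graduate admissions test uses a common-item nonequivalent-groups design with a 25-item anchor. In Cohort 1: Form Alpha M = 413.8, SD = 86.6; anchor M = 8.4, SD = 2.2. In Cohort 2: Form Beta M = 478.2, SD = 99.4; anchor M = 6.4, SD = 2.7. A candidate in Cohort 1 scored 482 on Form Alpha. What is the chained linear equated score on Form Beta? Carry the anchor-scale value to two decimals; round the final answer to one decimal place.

615.5

Form Alpha → anchor (Cohort 1): v = (2.2/86.6)(482 − 413.8) + 8.4 = 10.13
anchor → Form Beta (Cohort 2): y = (99.4/2.7)(10.13 − 6.4) + 478.2 = 615.5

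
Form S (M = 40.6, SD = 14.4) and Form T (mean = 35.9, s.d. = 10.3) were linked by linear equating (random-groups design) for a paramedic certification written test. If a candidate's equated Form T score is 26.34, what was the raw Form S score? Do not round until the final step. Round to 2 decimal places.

27.23

Invert y = (SD_Y/SD_X)(x − M_X) + M_Y:
x = (SD_X/SD_Y)(y − M_Y) + M_X = (14.4/10.3)(26.34 − 35.9) + 40.6
x = 1.398058 × -9.560 + 40.6 = 27.23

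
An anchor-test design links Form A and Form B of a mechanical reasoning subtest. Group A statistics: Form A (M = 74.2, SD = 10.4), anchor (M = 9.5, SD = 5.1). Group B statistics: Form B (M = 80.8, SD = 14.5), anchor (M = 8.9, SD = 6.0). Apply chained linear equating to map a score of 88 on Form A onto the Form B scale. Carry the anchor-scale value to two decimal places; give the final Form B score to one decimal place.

98.6

Form A → anchor (Group A): v = (5.1/10.4)(88 − 74.2) + 9.5 = 16.27
anchor → Form B (Group B): y = (14.5/6.0)(16.27 − 8.9) + 80.8 = 98.6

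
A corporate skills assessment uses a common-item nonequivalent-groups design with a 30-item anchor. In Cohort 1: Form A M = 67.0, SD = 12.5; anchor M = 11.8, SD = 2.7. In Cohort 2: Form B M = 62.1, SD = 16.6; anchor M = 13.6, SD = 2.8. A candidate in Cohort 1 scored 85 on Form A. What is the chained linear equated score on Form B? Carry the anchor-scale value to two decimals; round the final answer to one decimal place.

74.5

Form A → anchor (Cohort 1): v = (2.7/12.5)(85 − 67.0) + 11.8 = 15.69
anchor → Form B (Cohort 2): y = (16.6/2.8)(15.69 − 13.6) + 62.1 = 74.5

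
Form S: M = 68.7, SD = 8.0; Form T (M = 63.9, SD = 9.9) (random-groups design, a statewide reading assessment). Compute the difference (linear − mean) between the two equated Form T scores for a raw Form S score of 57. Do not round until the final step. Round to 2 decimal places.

Mean-equated: 57 + (63.9 − 68.7) = 52.20
Linear-equated: (9.9/8.0)(57 − 68.7) + 63.9 = 49.421
Difference = 49.421 − 52.20 = -2.78

-2.78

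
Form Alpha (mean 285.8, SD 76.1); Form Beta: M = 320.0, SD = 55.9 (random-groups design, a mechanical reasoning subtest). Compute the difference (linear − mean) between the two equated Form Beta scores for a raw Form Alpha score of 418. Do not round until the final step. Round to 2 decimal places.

-35.09

Mean-equated: 418 + (320.0 − 285.8) = 452.20
Linear-equated: (55.9/76.1)(418 − 285.8) + 320.0 = 417.109
Difference = 417.109 − 452.20 = -35.09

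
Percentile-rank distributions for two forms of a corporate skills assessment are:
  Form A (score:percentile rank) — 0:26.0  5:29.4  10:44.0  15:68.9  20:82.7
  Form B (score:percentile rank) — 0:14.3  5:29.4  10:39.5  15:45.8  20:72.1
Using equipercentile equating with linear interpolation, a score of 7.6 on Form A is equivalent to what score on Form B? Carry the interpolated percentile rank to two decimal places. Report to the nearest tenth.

PR of 7.6 on Form A: 29.4 + (7.6 − 5)/(10 − 5) × (44.0 − 29.4) = 36.99
On Form B, PR 36.99 falls between score 5 (PR 29.4) and 10 (PR 39.5).
Interpolate: 5 + (36.99 − 29.4)/(39.5 − 29.4) × (10 − 5) = 8.8

8.8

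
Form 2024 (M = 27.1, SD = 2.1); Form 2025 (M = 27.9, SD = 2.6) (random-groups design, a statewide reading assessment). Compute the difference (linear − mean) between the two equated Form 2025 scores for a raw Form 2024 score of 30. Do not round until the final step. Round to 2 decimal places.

0.69

Mean-equated: 30 + (27.9 − 27.1) = 30.80
Linear-equated: (2.6/2.1)(30 − 27.1) + 27.9 = 31.490
Difference = 31.490 − 30.80 = 0.69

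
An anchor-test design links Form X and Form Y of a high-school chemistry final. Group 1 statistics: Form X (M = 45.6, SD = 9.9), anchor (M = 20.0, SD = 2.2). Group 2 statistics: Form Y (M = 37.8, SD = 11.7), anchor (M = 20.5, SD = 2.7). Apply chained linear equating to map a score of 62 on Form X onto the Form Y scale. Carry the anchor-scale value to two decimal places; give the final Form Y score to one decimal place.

Form X → anchor (Group 1): v = (2.2/9.9)(62 − 45.6) + 20.0 = 23.64
anchor → Form Y (Group 2): y = (11.7/2.7)(23.64 − 20.5) + 37.8 = 51.4

51.4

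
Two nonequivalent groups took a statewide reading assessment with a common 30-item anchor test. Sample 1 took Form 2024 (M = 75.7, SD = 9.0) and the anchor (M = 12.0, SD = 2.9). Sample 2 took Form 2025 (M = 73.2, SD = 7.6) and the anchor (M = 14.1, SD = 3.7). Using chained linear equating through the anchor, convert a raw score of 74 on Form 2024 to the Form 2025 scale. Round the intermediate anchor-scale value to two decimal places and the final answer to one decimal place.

67.8

Form 2024 → anchor (Sample 1): v = (2.9/9.0)(74 − 75.7) + 12.0 = 11.45
anchor → Form 2025 (Sample 2): y = (7.6/3.7)(11.45 − 14.1) + 73.2 = 67.8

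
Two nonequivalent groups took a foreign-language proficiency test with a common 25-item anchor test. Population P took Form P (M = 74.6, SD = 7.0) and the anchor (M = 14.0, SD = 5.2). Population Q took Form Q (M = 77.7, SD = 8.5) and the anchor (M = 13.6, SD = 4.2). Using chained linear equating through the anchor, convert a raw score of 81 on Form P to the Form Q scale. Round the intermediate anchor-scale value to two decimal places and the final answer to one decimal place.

Form P → anchor (Population P): v = (5.2/7.0)(81 − 74.6) + 14.0 = 18.75
anchor → Form Q (Population Q): y = (8.5/4.2)(18.75 − 13.6) + 77.7 = 88.1

88.1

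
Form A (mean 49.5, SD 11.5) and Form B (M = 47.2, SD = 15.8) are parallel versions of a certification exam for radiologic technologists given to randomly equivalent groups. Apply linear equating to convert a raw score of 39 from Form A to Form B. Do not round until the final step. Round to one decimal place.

32.8

Linear equating: y = (SD_Y/SD_X)(x − M_X) + M_Y
y = (15.8/11.5)(39 − 49.5) + 47.2
y = 1.373913 × -10.5 + 47.2 = -14.4261 + 47.2 = 32.8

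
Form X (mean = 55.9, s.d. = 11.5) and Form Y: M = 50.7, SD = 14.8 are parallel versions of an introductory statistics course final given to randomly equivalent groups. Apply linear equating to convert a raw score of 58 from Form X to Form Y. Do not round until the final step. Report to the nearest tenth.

Linear equating: y = (SD_Y/SD_X)(x − M_X) + M_Y
y = (14.8/11.5)(58 − 55.9) + 50.7
y = 1.286957 × 2.1 + 50.7 = 2.7026 + 50.7 = 53.4

53.4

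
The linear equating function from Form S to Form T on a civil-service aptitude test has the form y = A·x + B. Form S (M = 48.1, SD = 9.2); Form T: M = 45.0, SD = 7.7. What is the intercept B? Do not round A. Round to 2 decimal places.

A = SD_Y / SD_X = 7.7 / 9.2 = 0.836957
B = M_Y − A·M_X = 45.0 − 0.836957 × 48.1 = 4.74

4.74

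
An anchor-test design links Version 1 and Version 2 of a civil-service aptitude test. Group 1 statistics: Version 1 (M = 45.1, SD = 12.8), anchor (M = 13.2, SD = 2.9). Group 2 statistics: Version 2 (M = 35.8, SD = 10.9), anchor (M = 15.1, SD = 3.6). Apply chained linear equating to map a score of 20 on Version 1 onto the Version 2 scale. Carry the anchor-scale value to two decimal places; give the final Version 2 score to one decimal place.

12.8

Version 1 → anchor (Group 1): v = (2.9/12.8)(20 − 45.1) + 13.2 = 7.51
anchor → Version 2 (Group 2): y = (10.9/3.6)(7.51 − 15.1) + 35.8 = 12.8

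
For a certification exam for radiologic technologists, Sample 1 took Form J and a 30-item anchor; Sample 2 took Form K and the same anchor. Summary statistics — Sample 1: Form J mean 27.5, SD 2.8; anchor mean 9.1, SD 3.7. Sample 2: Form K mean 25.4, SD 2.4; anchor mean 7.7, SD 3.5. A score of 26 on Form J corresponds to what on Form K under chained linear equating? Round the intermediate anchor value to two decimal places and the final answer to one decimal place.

Form J → anchor (Sample 1): v = (3.7/2.8)(26 − 27.5) + 9.1 = 7.12
anchor → Form K (Sample 2): y = (2.4/3.5)(7.12 − 7.7) + 25.4 = 25.0

25.0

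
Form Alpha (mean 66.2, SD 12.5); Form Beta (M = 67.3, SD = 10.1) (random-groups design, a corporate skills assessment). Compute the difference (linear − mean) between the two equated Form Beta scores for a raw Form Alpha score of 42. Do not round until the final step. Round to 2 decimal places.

Mean-equated: 42 + (67.3 − 66.2) = 43.10
Linear-equated: (10.1/12.5)(42 − 66.2) + 67.3 = 47.746
Difference = 47.746 − 43.10 = 4.65

4.65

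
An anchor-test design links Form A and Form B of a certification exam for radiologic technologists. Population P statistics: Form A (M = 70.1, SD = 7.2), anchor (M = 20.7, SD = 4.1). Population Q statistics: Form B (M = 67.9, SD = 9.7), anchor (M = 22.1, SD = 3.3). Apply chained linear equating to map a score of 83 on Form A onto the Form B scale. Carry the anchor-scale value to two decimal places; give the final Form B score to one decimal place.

85.4

Form A → anchor (Population P): v = (4.1/7.2)(83 − 70.1) + 20.7 = 28.05
anchor → Form B (Population Q): y = (9.7/3.3)(28.05 − 22.1) + 67.9 = 85.4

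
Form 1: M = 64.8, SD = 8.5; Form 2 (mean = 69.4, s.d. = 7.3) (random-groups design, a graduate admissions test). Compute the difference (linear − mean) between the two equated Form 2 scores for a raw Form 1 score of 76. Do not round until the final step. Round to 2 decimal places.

Mean-equated: 76 + (69.4 − 64.8) = 80.60
Linear-equated: (7.3/8.5)(76 − 64.8) + 69.4 = 79.019
Difference = 79.019 − 80.60 = -1.58

-1.58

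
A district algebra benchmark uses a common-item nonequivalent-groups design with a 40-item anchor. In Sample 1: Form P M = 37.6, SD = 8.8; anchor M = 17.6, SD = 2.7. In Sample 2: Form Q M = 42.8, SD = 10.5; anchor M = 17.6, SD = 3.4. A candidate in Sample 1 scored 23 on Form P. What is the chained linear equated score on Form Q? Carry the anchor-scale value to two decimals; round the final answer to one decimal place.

Form P → anchor (Sample 1): v = (2.7/8.8)(23 − 37.6) + 17.6 = 13.12
anchor → Form Q (Sample 2): y = (10.5/3.4)(13.12 − 17.6) + 42.8 = 29.0

29.0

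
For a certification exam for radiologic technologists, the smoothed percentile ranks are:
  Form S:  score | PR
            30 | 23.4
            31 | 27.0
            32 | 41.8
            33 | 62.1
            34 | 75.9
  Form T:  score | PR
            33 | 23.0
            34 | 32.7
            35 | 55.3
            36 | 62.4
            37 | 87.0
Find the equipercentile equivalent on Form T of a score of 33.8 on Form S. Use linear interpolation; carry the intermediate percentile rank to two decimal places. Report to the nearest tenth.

36.4

PR of 33.8 on Form S: 62.1 + (33.8 − 33)/(34 − 33) × (75.9 − 62.1) = 73.14
On Form T, PR 73.14 falls between score 36 (PR 62.4) and 37 (PR 87.0).
Interpolate: 36 + (73.14 − 62.4)/(87.0 − 62.4) × (37 − 36) = 36.4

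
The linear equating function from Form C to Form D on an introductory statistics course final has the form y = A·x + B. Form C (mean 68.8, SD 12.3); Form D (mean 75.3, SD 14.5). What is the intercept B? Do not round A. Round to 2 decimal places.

A = SD_Y / SD_X = 14.5 / 12.3 = 1.178862
B = M_Y − A·M_X = 75.3 − 1.178862 × 68.8 = -5.81

-5.81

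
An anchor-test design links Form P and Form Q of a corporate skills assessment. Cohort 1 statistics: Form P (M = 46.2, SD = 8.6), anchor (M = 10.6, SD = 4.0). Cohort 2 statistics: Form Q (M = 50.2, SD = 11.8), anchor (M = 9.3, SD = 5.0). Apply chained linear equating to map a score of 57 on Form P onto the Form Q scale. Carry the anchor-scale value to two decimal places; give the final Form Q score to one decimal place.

Form P → anchor (Cohort 1): v = (4.0/8.6)(57 − 46.2) + 10.6 = 15.62
anchor → Form Q (Cohort 2): y = (11.8/5.0)(15.62 − 9.3) + 50.2 = 65.1

65.1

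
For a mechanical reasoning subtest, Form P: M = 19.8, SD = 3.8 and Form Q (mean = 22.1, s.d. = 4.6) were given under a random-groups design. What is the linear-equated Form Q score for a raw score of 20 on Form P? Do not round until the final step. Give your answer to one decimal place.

Linear equating: y = (SD_Y/SD_X)(x − M_X) + M_Y
y = (4.6/3.8)(20 − 19.8) + 22.1
y = 1.210526 × 0.2 + 22.1 = 0.2421 + 22.1 = 22.3

22.3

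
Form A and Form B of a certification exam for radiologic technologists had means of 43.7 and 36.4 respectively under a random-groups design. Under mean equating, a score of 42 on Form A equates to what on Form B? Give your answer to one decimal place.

Mean equating: y = x + (M_Y − M_X) = 42 + (36.4 − 43.7) = 34.7

34.7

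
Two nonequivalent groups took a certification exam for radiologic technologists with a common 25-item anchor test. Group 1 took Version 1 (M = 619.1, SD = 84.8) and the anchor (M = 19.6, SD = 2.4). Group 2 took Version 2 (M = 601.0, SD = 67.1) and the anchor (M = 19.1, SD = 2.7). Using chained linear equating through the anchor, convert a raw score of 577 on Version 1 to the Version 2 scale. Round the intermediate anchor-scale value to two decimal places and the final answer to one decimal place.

Version 1 → anchor (Group 1): v = (2.4/84.8)(577 − 619.1) + 19.6 = 18.41
anchor → Version 2 (Group 2): y = (67.1/2.7)(18.41 − 19.1) + 601.0 = 583.9

583.9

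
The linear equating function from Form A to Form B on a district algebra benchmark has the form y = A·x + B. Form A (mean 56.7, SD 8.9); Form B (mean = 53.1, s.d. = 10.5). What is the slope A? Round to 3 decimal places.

1.180

A = SD_Y / SD_X = 10.5 / 8.9 = 1.180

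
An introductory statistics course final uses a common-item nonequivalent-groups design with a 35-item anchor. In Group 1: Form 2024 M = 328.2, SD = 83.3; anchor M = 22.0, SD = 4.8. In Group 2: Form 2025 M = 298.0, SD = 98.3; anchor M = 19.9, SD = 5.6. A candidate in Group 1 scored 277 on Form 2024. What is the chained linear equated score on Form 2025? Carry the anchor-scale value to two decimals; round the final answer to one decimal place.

283.1

Form 2024 → anchor (Group 1): v = (4.8/83.3)(277 − 328.2) + 22.0 = 19.05
anchor → Form 2025 (Group 2): y = (98.3/5.6)(19.05 − 19.9) + 298.0 = 283.1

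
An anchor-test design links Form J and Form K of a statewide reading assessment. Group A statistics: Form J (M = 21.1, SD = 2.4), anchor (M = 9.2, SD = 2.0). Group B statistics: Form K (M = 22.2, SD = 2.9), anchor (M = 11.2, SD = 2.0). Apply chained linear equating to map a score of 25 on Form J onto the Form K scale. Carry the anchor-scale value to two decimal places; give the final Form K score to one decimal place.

Form J → anchor (Group A): v = (2.0/2.4)(25 − 21.1) + 9.2 = 12.45
anchor → Form K (Group B): y = (2.9/2.0)(12.45 − 11.2) + 22.2 = 24.0

24.0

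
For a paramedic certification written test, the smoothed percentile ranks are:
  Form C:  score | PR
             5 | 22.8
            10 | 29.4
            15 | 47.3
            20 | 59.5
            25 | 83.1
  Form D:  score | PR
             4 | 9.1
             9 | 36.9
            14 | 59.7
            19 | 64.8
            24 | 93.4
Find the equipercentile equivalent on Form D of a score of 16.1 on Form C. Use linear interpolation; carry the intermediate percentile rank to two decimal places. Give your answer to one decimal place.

11.9

PR of 16.1 on Form C: 47.3 + (16.1 − 15)/(20 − 15) × (59.5 − 47.3) = 49.98
On Form D, PR 49.98 falls between score 9 (PR 36.9) and 14 (PR 59.7).
Interpolate: 9 + (49.98 − 36.9)/(59.7 − 36.9) × (14 − 9) = 11.9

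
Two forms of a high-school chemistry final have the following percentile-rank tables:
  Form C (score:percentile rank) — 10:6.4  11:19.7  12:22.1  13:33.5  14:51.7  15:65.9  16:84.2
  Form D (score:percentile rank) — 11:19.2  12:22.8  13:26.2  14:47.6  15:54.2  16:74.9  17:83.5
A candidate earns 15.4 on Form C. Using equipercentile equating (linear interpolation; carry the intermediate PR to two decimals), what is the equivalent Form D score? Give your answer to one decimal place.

PR of 15.4 on Form C: 65.9 + (15.4 − 15)/(16 − 15) × (84.2 − 65.9) = 73.22
On Form D, PR 73.22 falls between score 15 (PR 54.2) and 16 (PR 74.9).
Interpolate: 15 + (73.22 − 54.2)/(74.9 − 54.2) × (16 − 15) = 15.9

15.9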